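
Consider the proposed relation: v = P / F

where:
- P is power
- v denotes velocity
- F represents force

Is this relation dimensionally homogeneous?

Yes

P (power) has dimensions [L^2 M T^-3].
v (velocity) has dimensions [L T^-1].
F (force) has dimensions [L M T^-2].

Left side: [L T^-1]
Right side: [L T^-1]

Both sides have the same dimensions, so the equation is dimensionally consistent.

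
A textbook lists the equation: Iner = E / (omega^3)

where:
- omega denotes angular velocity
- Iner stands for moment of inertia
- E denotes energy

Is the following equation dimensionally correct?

No

omega (angular velocity) has dimensions [T^-1].
Iner (moment of inertia) has dimensions [L^2 M].
E (energy) has dimensions [L^2 M T^-2].

Left side: [L^2 M]
Right side: [L^2 M T]

The two sides have different dimensions, so the equation is NOT dimensionally consistent.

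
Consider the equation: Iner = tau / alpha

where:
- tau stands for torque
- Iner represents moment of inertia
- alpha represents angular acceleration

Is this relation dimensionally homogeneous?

Yes

tau (torque) has dimensions [L^2 M T^-2].
Iner (moment of inertia) has dimensions [L^2 M].
alpha (angular acceleration) has dimensions [T^-2].

Left side: [L^2 M]
Right side: [L^2 M]

Both sides have the same dimensions, so the equation is dimensionally consistent.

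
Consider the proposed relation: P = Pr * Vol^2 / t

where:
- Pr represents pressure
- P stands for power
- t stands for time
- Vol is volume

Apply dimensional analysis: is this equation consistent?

No

Pr (pressure) has dimensions [L^-1 M T^-2].
P (power) has dimensions [L^2 M T^-3].
t (time) has dimensions [T].
Vol (volume) has dimensions [L^3].

Left side: [L^2 M T^-3]
Right side: [L^5 M T^-3]

The two sides have different dimensions, so the equation is NOT dimensionally consistent.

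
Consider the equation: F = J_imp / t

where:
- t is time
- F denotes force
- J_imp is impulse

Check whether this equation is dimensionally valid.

Yes

t (time) has dimensions [T].
F (force) has dimensions [L M T^-2].
J_imp (impulse) has dimensions [L M T^-1].

Left side: [L M T^-2]
Right side: [L M T^-2]

Both sides have the same dimensions, so the equation is dimensionally consistent.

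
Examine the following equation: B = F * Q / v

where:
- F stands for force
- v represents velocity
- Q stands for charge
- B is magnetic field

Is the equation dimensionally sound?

No

F (force) has dimensions [L M T^-2].
v (velocity) has dimensions [L T^-1].
Q (charge) has dimensions [I T].
B (magnetic field) has dimensions [I^-1 M T^-2].

Left side: [I^-1 M T^-2]
Right side: [I M]

The two sides have different dimensions, so the equation is NOT dimensionally consistent.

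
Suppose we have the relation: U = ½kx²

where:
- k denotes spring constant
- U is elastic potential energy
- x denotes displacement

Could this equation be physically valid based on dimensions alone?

Yes

k (spring constant) has dimensions [M T^-2].
U (elastic potential energy) has dimensions [L^2 M T^-2].
x (displacement) has dimensions [L].

Left side: [L^2 M T^-2]
Right side: [L^2 M T^-2]

Both sides have the same dimensions, so the equation is dimensionally consistent.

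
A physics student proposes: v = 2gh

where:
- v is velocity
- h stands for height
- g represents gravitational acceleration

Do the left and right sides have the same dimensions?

No

v (velocity) has dimensions [L T^-1].
h (height) has dimensions [L].
g (gravitational acceleration) has dimensions [L T^-2].

Left side: [L T^-1]
Right side: [L^2 T^-2]

The two sides have different dimensions, so the equation is NOT dimensionally consistent.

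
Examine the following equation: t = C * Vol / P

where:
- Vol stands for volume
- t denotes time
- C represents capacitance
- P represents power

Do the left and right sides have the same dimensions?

No

Vol (volume) has dimensions [L^3].
t (time) has dimensions [T].
C (capacitance) has dimensions [I^2 L^-2 M^-1 T^4].
P (power) has dimensions [L^2 M T^-3].

Left side: [T]
Right side: [I^2 L^-1 M^-2 T^7]

The two sides have different dimensions, so the equation is NOT dimensionally consistent.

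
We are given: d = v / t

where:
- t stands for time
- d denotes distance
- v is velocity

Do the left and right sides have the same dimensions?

No

t (time) has dimensions [T].
d (distance) has dimensions [L].
v (velocity) has dimensions [L T^-1].

Left side: [L]
Right side: [L T^-2]

The two sides have different dimensions, so the equation is NOT dimensionally consistent.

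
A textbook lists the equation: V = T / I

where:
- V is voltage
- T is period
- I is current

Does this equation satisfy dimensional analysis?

No

V (voltage) has dimensions [I^-1 L^2 M T^-3].
T (period) has dimensions [T].
I (current) has dimensions [I].

Left side: [I^-1 L^2 M T^-3]
Right side: [I^-1 T]

The two sides have different dimensions, so the equation is NOT dimensionally consistent.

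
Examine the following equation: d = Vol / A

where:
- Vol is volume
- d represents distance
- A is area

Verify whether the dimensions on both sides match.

Yes

Vol (volume) has dimensions [L^3].
d (distance) has dimensions [L].
A (area) has dimensions [L^2].

Left side: [L]
Right side: [L]

Both sides have the same dimensions, so the equation is dimensionally consistent.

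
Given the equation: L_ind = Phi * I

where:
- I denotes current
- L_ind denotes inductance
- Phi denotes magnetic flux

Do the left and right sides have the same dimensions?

No

I (current) has dimensions [I].
L_ind (inductance) has dimensions [I^-2 L^2 M T^-2].
Phi (magnetic flux) has dimensions [I^-1 L^2 M T^-2].

Left side: [I^-2 L^2 M T^-2]
Right side: [L^2 M T^-2]

The two sides have different dimensions, so the equation is NOT dimensionally consistent.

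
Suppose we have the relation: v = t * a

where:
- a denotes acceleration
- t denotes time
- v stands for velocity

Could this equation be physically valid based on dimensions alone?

Yes

a (acceleration) has dimensions [L T^-2].
t (time) has dimensions [T].
v (velocity) has dimensions [L T^-1].

Left side: [L T^-1]
Right side: [L T^-1]

Both sides have the same dimensions, so the equation is dimensionally consistent.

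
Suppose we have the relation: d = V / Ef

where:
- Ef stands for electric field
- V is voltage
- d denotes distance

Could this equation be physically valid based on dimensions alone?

Yes

Ef (electric field) has dimensions [I^-1 L M T^-3].
V (voltage) has dimensions [I^-1 L^2 M T^-3].
d (distance) has dimensions [L].

Left side: [L]
Right side: [L]

Both sides have the same dimensions, so the equation is dimensionally consistent.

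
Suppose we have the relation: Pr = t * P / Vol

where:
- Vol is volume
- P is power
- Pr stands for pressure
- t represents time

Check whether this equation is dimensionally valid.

Yes

Vol (volume) has dimensions [L^3].
P (power) has dimensions [L^2 M T^-3].
Pr (pressure) has dimensions [L^-1 M T^-2].
t (time) has dimensions [T].

Left side: [L^-1 M T^-2]
Right side: [L^-1 M T^-2]

Both sides have the same dimensions, so the equation is dimensionally consistent.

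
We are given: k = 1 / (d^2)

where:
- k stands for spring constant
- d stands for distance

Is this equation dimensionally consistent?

No

k (spring constant) has dimensions [M T^-2].
d (distance) has dimensions [L].

Left side: [M T^-2]
Right side: [L^-2]

The two sides have different dimensions, so the equation is NOT dimensionally consistent.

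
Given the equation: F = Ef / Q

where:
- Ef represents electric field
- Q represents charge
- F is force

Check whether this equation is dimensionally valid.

No

Ef (electric field) has dimensions [I^-1 L M T^-3].
Q (charge) has dimensions [I T].
F (force) has dimensions [L M T^-2].

Left side: [L M T^-2]
Right side: [I^-2 L M T^-4]

The two sides have different dimensions, so the equation is NOT dimensionally consistent.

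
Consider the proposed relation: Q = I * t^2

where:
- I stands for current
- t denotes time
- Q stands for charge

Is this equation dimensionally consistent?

No

I (current) has dimensions [I].
t (time) has dimensions [T].
Q (charge) has dimensions [I T].

Left side: [I T]
Right side: [I T^2]

The two sides have different dimensions, so the equation is NOT dimensionally consistent.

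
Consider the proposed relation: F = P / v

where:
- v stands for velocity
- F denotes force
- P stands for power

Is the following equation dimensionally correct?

Yes

v (velocity) has dimensions [L T^-1].
F (force) has dimensions [L M T^-2].
P (power) has dimensions [L^2 M T^-3].

Left side: [L M T^-2]
Right side: [L M T^-2]

Both sides have the same dimensions, so the equation is dimensionally consistent.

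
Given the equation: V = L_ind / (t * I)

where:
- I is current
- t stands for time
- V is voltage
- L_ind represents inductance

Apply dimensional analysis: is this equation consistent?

No

I (current) has dimensions [I].
t (time) has dimensions [T].
V (voltage) has dimensions [I^-1 L^2 M T^-3].
L_ind (inductance) has dimensions [I^-2 L^2 M T^-2].

Left side: [I^-1 L^2 M T^-3]
Right side: [I^-3 L^2 M T^-3]

The two sides have different dimensions, so the equation is NOT dimensionally consistent.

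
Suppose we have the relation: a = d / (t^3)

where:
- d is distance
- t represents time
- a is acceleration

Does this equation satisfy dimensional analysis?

No

d (distance) has dimensions [L].
t (time) has dimensions [T].
a (acceleration) has dimensions [L T^-2].

Left side: [L T^-2]
Right side: [L T^-3]

The two sides have different dimensions, so the equation is NOT dimensionally consistent.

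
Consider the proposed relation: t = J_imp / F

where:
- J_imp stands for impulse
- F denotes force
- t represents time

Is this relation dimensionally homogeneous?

Yes

J_imp (impulse) has dimensions [L M T^-1].
F (force) has dimensions [L M T^-2].
t (time) has dimensions [T].

Left side: [T]
Right side: [T]

Both sides have the same dimensions, so the equation is dimensionally consistent.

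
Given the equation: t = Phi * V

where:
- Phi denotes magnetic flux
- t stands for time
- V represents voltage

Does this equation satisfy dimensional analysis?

No

Phi (magnetic flux) has dimensions [I^-1 L^2 M T^-2].
t (time) has dimensions [T].
V (voltage) has dimensions [I^-1 L^2 M T^-3].

Left side: [T]
Right side: [I^-2 L^4 M^2 T^-5]

The two sides have different dimensions, so the equation is NOT dimensionally consistent.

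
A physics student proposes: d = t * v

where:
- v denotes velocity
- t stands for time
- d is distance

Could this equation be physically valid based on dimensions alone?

Yes

v (velocity) has dimensions [L T^-1].
t (time) has dimensions [T].
d (distance) has dimensions [L].

Left side: [L]
Right side: [L]

Both sides have the same dimensions, so the equation is dimensionally consistent.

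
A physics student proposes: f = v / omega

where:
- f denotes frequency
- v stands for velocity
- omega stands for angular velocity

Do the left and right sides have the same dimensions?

No

f (frequency) has dimensions [T^-1].
v (velocity) has dimensions [L T^-1].
omega (angular velocity) has dimensions [T^-1].

Left side: [T^-1]
Right side: [L]

The two sides have different dimensions, so the equation is NOT dimensionally consistent.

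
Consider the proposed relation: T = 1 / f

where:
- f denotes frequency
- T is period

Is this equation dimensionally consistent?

Yes

f (frequency) has dimensions [T^-1].
T (period) has dimensions [T].

Left side: [T]
Right side: [T]

Both sides have the same dimensions, so the equation is dimensionally consistent.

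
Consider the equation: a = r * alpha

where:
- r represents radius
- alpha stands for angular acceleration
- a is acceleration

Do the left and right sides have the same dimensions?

Yes

r (radius) has dimensions [L].
alpha (angular acceleration) has dimensions [T^-2].
a (acceleration) has dimensions [L T^-2].

Left side: [L T^-2]
Right side: [L T^-2]

Both sides have the same dimensions, so the equation is dimensionally consistent.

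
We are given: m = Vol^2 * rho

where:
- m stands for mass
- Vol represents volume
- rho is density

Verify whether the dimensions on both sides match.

No

m (mass) has dimensions [M].
Vol (volume) has dimensions [L^3].
rho (density) has dimensions [L^-3 M].

Left side: [M]
Right side: [L^3 M]

The two sides have different dimensions, so the equation is NOT dimensionally consistent.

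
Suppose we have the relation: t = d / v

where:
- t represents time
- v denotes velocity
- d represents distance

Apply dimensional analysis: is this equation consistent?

Yes

t (time) has dimensions [T].
v (velocity) has dimensions [L T^-1].
d (distance) has dimensions [L].

Left side: [T]
Right side: [T]

Both sides have the same dimensions, so the equation is dimensionally consistent.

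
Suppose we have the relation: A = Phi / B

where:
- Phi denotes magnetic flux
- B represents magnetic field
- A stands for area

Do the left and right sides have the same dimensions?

Yes

Phi (magnetic flux) has dimensions [I^-1 L^2 M T^-2].
B (magnetic field) has dimensions [I^-1 M T^-2].
A (area) has dimensions [L^2].

Left side: [L^2]
Right side: [L^2]

Both sides have the same dimensions, so the equation is dimensionally consistent.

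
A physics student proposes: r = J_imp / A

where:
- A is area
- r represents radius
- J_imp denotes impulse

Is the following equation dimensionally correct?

No

A (area) has dimensions [L^2].
r (radius) has dimensions [L].
J_imp (impulse) has dimensions [L M T^-1].

Left side: [L]
Right side: [L^-1 M T^-1]

The two sides have different dimensions, so the equation is NOT dimensionally consistent.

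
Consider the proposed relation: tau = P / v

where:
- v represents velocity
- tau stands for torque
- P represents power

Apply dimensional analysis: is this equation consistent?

No

v (velocity) has dimensions [L T^-1].
tau (torque) has dimensions [L^2 M T^-2].
P (power) has dimensions [L^2 M T^-3].

Left side: [L^2 M T^-2]
Right side: [L M T^-2]

The two sides have different dimensions, so the equation is NOT dimensionally consistent.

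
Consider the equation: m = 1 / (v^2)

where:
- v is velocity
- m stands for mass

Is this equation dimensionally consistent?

No

v (velocity) has dimensions [L T^-1].
m (mass) has dimensions [M].

Left side: [M]
Right side: [L^-2 T^2]

The two sides have different dimensions, so the equation is NOT dimensionally consistent.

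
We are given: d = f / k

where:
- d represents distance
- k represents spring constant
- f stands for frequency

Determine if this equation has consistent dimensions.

No

d (distance) has dimensions [L].
k (spring constant) has dimensions [M T^-2].
f (frequency) has dimensions [T^-1].

Left side: [L]
Right side: [M^-1 T]

The two sides have different dimensions, so the equation is NOT dimensionally consistent.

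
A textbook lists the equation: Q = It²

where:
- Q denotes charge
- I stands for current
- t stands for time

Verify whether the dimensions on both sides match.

No

Q (charge) has dimensions [I T].
I (current) has dimensions [I].
t (time) has dimensions [T].

Left side: [I T]
Right side: [I T^2]

The two sides have different dimensions, so the equation is NOT dimensionally consistent.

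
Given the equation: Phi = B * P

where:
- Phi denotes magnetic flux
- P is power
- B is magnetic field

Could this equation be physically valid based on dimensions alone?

No

Phi (magnetic flux) has dimensions [I^-1 L^2 M T^-2].
P (power) has dimensions [L^2 M T^-3].
B (magnetic field) has dimensions [I^-1 M T^-2].

Left side: [I^-1 L^2 M T^-2]
Right side: [I^-1 L^2 M^2 T^-5]

The two sides have different dimensions, so the equation is NOT dimensionally consistent.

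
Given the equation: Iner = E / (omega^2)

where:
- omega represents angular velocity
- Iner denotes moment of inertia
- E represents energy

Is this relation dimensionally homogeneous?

Yes

omega (angular velocity) has dimensions [T^-1].
Iner (moment of inertia) has dimensions [L^2 M].
E (energy) has dimensions [L^2 M T^-2].

Left side: [L^2 M]
Right side: [L^2 M]

Both sides have the same dimensions, so the equation is dimensionally consistent.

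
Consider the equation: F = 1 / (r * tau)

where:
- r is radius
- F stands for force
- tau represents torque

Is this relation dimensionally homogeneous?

No

r (radius) has dimensions [L].
F (force) has dimensions [L M T^-2].
tau (torque) has dimensions [L^2 M T^-2].

Left side: [L M T^-2]
Right side: [L^-3 M^-1 T^2]

The two sides have different dimensions, so the equation is NOT dimensionally consistent.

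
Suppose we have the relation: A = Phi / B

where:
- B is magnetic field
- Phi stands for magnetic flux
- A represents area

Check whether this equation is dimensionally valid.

Yes

B (magnetic field) has dimensions [I^-1 M T^-2].
Phi (magnetic flux) has dimensions [I^-1 L^2 M T^-2].
A (area) has dimensions [L^2].

Left side: [L^2]
Right side: [L^2]

Both sides have the same dimensions, so the equation is dimensionally consistent.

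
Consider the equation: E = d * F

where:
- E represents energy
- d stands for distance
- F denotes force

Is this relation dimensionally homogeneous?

Yes

E (energy) has dimensions [L^2 M T^-2].
d (distance) has dimensions [L].
F (force) has dimensions [L M T^-2].

Left side: [L^2 M T^-2]
Right side: [L^2 M T^-2]

Both sides have the same dimensions, so the equation is dimensionally consistent.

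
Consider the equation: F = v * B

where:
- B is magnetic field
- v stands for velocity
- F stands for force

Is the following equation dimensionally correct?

No

B (magnetic field) has dimensions [I^-1 M T^-2].
v (velocity) has dimensions [L T^-1].
F (force) has dimensions [L M T^-2].

Left side: [L M T^-2]
Right side: [I^-1 L M T^-3]

The two sides have different dimensions, so the equation is NOT dimensionally consistent.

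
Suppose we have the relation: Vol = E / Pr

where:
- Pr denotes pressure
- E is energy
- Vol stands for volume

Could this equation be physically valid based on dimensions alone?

Yes

Pr (pressure) has dimensions [L^-1 M T^-2].
E (energy) has dimensions [L^2 M T^-2].
Vol (volume) has dimensions [L^3].

Left side: [L^3]
Right side: [L^3]

Both sides have the same dimensions, so the equation is dimensionally consistent.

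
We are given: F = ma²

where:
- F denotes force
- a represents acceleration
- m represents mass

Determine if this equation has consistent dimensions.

No

F (force) has dimensions [L M T^-2].
a (acceleration) has dimensions [L T^-2].
m (mass) has dimensions [M].

Left side: [L M T^-2]
Right side: [L^2 M T^-4]

The two sides have different dimensions, so the equation is NOT dimensionally consistent.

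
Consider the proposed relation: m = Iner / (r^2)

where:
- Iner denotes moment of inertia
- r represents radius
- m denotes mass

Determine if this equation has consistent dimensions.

Yes

Iner (moment of inertia) has dimensions [L^2 M].
r (radius) has dimensions [L].
m (mass) has dimensions [M].

Left side: [M]
Right side: [M]

Both sides have the same dimensions, so the equation is dimensionally consistent.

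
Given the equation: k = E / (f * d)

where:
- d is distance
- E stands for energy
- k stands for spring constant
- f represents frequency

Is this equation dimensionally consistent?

No

d (distance) has dimensions [L].
E (energy) has dimensions [L^2 M T^-2].
k (spring constant) has dimensions [M T^-2].
f (frequency) has dimensions [T^-1].

Left side: [M T^-2]
Right side: [L M T^-1]

The two sides have different dimensions, so the equation is NOT dimensionally consistent.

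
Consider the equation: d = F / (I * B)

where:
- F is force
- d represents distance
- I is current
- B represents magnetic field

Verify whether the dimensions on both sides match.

Yes

F (force) has dimensions [L M T^-2].
d (distance) has dimensions [L].
I (current) has dimensions [I].
B (magnetic field) has dimensions [I^-1 M T^-2].

Left side: [L]
Right side: [L]

Both sides have the same dimensions, so the equation is dimensionally consistent.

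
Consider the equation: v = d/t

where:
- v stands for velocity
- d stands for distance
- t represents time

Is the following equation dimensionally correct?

Yes

v (velocity) has dimensions [L T^-1].
d (distance) has dimensions [L].
t (time) has dimensions [T].

Left side: [L T^-1]
Right side: [L T^-1]

Both sides have the same dimensions, so the equation is dimensionally consistent.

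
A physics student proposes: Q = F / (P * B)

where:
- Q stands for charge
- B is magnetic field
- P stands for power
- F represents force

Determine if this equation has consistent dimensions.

No

Q (charge) has dimensions [I T].
B (magnetic field) has dimensions [I^-1 M T^-2].
P (power) has dimensions [L^2 M T^-3].
F (force) has dimensions [L M T^-2].

Left side: [I T]
Right side: [I L^-1 M^-1 T^3]

The two sides have different dimensions, so the equation is NOT dimensionally consistent.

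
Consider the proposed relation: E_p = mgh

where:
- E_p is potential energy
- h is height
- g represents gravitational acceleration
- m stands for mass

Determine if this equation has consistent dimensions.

Yes

E_p (potential energy) has dimensions [L^2 M T^-2].
h (height) has dimensions [L].
g (gravitational acceleration) has dimensions [L T^-2].
m (mass) has dimensions [M].

Left side: [L^2 M T^-2]
Right side: [L^2 M T^-2]

Both sides have the same dimensions, so the equation is dimensionally consistent.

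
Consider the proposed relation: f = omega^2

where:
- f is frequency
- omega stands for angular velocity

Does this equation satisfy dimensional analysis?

No

f (frequency) has dimensions [T^-1].
omega (angular velocity) has dimensions [T^-1].

Left side: [T^-1]
Right side: [T^-2]

The two sides have different dimensions, so the equation is NOT dimensionally consistent.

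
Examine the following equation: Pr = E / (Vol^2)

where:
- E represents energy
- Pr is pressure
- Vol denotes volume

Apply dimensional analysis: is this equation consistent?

No

E (energy) has dimensions [L^2 M T^-2].
Pr (pressure) has dimensions [L^-1 M T^-2].
Vol (volume) has dimensions [L^3].

Left side: [L^-1 M T^-2]
Right side: [L^-4 M T^-2]

The two sides have different dimensions, so the equation is NOT dimensionally consistent.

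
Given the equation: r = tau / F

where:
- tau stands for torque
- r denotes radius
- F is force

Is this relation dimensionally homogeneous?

Yes

tau (torque) has dimensions [L^2 M T^-2].
r (radius) has dimensions [L].
F (force) has dimensions [L M T^-2].

Left side: [L]
Right side: [L]

Both sides have the same dimensions, so the equation is dimensionally consistent.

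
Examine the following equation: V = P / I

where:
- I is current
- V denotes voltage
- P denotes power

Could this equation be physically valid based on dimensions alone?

Yes

I (current) has dimensions [I].
V (voltage) has dimensions [I^-1 L^2 M T^-3].
P (power) has dimensions [L^2 M T^-3].

Left side: [I^-1 L^2 M T^-3]
Right side: [I^-1 L^2 M T^-3]

Both sides have the same dimensions, so the equation is dimensionally consistent.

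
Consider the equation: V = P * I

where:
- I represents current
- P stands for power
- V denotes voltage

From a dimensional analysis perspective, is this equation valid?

No

I (current) has dimensions [I].
P (power) has dimensions [L^2 M T^-3].
V (voltage) has dimensions [I^-1 L^2 M T^-3].

Left side: [I^-1 L^2 M T^-3]
Right side: [I L^2 M T^-3]

The two sides have different dimensions, so the equation is NOT dimensionally consistent.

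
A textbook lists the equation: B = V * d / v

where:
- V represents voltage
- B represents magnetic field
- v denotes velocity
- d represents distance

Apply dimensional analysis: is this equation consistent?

No

V (voltage) has dimensions [I^-1 L^2 M T^-3].
B (magnetic field) has dimensions [I^-1 M T^-2].
v (velocity) has dimensions [L T^-1].
d (distance) has dimensions [L].

Left side: [I^-1 M T^-2]
Right side: [I^-1 L^2 M T^-2]

The two sides have different dimensions, so the equation is NOT dimensionally consistent.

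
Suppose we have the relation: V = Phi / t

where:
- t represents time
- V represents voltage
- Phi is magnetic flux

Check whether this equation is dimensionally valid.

Yes

t (time) has dimensions [T].
V (voltage) has dimensions [I^-1 L^2 M T^-3].
Phi (magnetic flux) has dimensions [I^-1 L^2 M T^-2].

Left side: [I^-1 L^2 M T^-3]
Right side: [I^-1 L^2 M T^-3]

Both sides have the same dimensions, so the equation is dimensionally consistent.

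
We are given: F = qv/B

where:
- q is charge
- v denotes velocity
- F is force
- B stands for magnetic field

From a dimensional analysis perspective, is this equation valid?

No

q (charge) has dimensions [I T].
v (velocity) has dimensions [L T^-1].
F (force) has dimensions [L M T^-2].
B (magnetic field) has dimensions [I^-1 M T^-2].

Left side: [L M T^-2]
Right side: [I^2 L M^-1 T^2]

The two sides have different dimensions, so the equation is NOT dimensionally consistent.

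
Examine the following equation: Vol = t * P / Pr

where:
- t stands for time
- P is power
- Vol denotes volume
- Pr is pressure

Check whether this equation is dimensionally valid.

Yes

t (time) has dimensions [T].
P (power) has dimensions [L^2 M T^-3].
Vol (volume) has dimensions [L^3].
Pr (pressure) has dimensions [L^-1 M T^-2].

Left side: [L^3]
Right side: [L^3]

Both sides have the same dimensions, so the equation is dimensionally consistent.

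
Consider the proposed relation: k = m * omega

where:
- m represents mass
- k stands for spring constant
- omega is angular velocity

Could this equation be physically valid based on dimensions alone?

No

m (mass) has dimensions [M].
k (spring constant) has dimensions [M T^-2].
omega (angular velocity) has dimensions [T^-1].

Left side: [M T^-2]
Right side: [M T^-1]

The two sides have different dimensions, so the equation is NOT dimensionally consistent.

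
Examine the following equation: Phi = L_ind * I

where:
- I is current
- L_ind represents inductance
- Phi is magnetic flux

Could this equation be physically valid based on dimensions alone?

Yes

I (current) has dimensions [I].
L_ind (inductance) has dimensions [I^-2 L^2 M T^-2].
Phi (magnetic flux) has dimensions [I^-1 L^2 M T^-2].

Left side: [I^-1 L^2 M T^-2]
Right side: [I^-1 L^2 M T^-2]

Both sides have the same dimensions, so the equation is dimensionally consistent.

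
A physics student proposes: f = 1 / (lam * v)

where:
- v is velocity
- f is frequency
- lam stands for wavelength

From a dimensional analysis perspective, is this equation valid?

No

v (velocity) has dimensions [L T^-1].
f (frequency) has dimensions [T^-1].
lam (wavelength) has dimensions [L].

Left side: [T^-1]
Right side: [L^-2 T]

The two sides have different dimensions, so the equation is NOT dimensionally consistent.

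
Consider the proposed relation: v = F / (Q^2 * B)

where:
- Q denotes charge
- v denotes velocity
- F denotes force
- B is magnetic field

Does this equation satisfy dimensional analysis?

No

Q (charge) has dimensions [I T].
v (velocity) has dimensions [L T^-1].
F (force) has dimensions [L M T^-2].
B (magnetic field) has dimensions [I^-1 M T^-2].

Left side: [L T^-1]
Right side: [I^-1 L T^-2]

The two sides have different dimensions, so the equation is NOT dimensionally consistent.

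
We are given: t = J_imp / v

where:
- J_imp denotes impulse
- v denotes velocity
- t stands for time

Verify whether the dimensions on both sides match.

No

J_imp (impulse) has dimensions [L M T^-1].
v (velocity) has dimensions [L T^-1].
t (time) has dimensions [T].

Left side: [T]
Right side: [M]

The two sides have different dimensions, so the equation is NOT dimensionally consistent.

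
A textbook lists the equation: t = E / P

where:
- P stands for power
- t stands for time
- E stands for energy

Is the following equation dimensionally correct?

Yes

P (power) has dimensions [L^2 M T^-3].
t (time) has dimensions [T].
E (energy) has dimensions [L^2 M T^-2].

Left side: [T]
Right side: [T]

Both sides have the same dimensions, so the equation is dimensionally consistent.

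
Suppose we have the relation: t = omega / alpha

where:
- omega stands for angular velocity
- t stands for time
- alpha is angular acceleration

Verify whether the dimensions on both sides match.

Yes

omega (angular velocity) has dimensions [T^-1].
t (time) has dimensions [T].
alpha (angular acceleration) has dimensions [T^-2].

Left side: [T]
Right side: [T]

Both sides have the same dimensions, so the equation is dimensionally consistent.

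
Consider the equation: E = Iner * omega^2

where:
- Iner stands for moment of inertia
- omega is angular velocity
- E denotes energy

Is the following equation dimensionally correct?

Yes

Iner (moment of inertia) has dimensions [L^2 M].
omega (angular velocity) has dimensions [T^-1].
E (energy) has dimensions [L^2 M T^-2].

Left side: [L^2 M T^-2]
Right side: [L^2 M T^-2]

Both sides have the same dimensions, so the equation is dimensionally consistent.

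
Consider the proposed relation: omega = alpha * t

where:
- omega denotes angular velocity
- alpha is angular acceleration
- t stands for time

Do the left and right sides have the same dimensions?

Yes

omega (angular velocity) has dimensions [T^-1].
alpha (angular acceleration) has dimensions [T^-2].
t (time) has dimensions [T].

Left side: [T^-1]
Right side: [T^-1]

Both sides have the same dimensions, so the equation is dimensionally consistent.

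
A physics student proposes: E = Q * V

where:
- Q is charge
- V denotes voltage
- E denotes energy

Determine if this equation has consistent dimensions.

Yes

Q (charge) has dimensions [I T].
V (voltage) has dimensions [I^-1 L^2 M T^-3].
E (energy) has dimensions [L^2 M T^-2].

Left side: [L^2 M T^-2]
Right side: [L^2 M T^-2]

Both sides have the same dimensions, so the equation is dimensionally consistent.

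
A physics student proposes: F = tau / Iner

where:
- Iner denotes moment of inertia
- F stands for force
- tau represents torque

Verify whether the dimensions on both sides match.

No

Iner (moment of inertia) has dimensions [L^2 M].
F (force) has dimensions [L M T^-2].
tau (torque) has dimensions [L^2 M T^-2].

Left side: [L M T^-2]
Right side: [T^-2]

The two sides have different dimensions, so the equation is NOT dimensionally consistent.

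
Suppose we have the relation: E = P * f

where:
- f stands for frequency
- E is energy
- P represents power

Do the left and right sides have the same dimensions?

No

f (frequency) has dimensions [T^-1].
E (energy) has dimensions [L^2 M T^-2].
P (power) has dimensions [L^2 M T^-3].

Left side: [L^2 M T^-2]
Right side: [L^2 M T^-4]

The two sides have different dimensions, so the equation is NOT dimensionally consistent.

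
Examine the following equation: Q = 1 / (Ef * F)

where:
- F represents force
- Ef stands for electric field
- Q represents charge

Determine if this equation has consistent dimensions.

No

F (force) has dimensions [L M T^-2].
Ef (electric field) has dimensions [I^-1 L M T^-3].
Q (charge) has dimensions [I T].

Left side: [I T]
Right side: [I L^-2 M^-2 T^5]

The two sides have different dimensions, so the equation is NOT dimensionally consistent.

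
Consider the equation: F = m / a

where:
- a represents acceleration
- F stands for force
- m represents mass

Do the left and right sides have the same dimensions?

No

a (acceleration) has dimensions [L T^-2].
F (force) has dimensions [L M T^-2].
m (mass) has dimensions [M].

Left side: [L M T^-2]
Right side: [L^-1 M T^2]

The two sides have different dimensions, so the equation is NOT dimensionally consistent.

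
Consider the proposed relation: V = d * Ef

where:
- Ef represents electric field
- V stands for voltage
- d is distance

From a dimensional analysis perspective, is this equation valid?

Yes

Ef (electric field) has dimensions [I^-1 L M T^-3].
V (voltage) has dimensions [I^-1 L^2 M T^-3].
d (distance) has dimensions [L].

Left side: [I^-1 L^2 M T^-3]
Right side: [I^-1 L^2 M T^-3]

Both sides have the same dimensions, so the equation is dimensionally consistent.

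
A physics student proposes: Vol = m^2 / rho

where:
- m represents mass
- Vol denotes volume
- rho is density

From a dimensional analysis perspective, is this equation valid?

No

m (mass) has dimensions [M].
Vol (volume) has dimensions [L^3].
rho (density) has dimensions [L^-3 M].

Left side: [L^3]
Right side: [L^3 M]

The two sides have different dimensions, so the equation is NOT dimensionally consistent.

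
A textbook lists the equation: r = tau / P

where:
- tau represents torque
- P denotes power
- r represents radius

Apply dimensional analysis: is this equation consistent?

No

tau (torque) has dimensions [L^2 M T^-2].
P (power) has dimensions [L^2 M T^-3].
r (radius) has dimensions [L].

Left side: [L]
Right side: [T]

The two sides have different dimensions, so the equation is NOT dimensionally consistent.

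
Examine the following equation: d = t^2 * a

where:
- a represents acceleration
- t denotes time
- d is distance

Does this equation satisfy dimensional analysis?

Yes

a (acceleration) has dimensions [L T^-2].
t (time) has dimensions [T].
d (distance) has dimensions [L].

Left side: [L]
Right side: [L]

Both sides have the same dimensions, so the equation is dimensionally consistent.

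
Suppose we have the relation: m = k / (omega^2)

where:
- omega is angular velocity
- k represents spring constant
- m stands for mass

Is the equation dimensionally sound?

Yes

omega (angular velocity) has dimensions [T^-1].
k (spring constant) has dimensions [M T^-2].
m (mass) has dimensions [M].

Left side: [M]
Right side: [M]

Both sides have the same dimensions, so the equation is dimensionally consistent.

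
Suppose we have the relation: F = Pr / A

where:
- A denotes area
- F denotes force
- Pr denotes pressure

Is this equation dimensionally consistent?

No

A (area) has dimensions [L^2].
F (force) has dimensions [L M T^-2].
Pr (pressure) has dimensions [L^-1 M T^-2].

Left side: [L M T^-2]
Right side: [L^-3 M T^-2]

The two sides have different dimensions, so the equation is NOT dimensionally consistent.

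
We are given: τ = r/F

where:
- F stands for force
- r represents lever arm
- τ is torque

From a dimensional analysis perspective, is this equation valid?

No

F (force) has dimensions [L M T^-2].
r (lever arm) has dimensions [L].
τ (torque) has dimensions [L^2 M T^-2].

Left side: [L^2 M T^-2]
Right side: [M^-1 T^2]

The two sides have different dimensions, so the equation is NOT dimensionally consistent.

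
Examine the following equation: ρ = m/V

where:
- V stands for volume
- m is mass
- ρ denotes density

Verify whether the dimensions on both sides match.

Yes

V (volume) has dimensions [L^3].
m (mass) has dimensions [M].
ρ (density) has dimensions [L^-3 M].

Left side: [L^-3 M]
Right side: [L^-3 M]

Both sides have the same dimensions, so the equation is dimensionally consistent.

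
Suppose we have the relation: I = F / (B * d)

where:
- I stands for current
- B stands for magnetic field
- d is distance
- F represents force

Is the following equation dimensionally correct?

Yes

I (current) has dimensions [I].
B (magnetic field) has dimensions [I^-1 M T^-2].
d (distance) has dimensions [L].
F (force) has dimensions [L M T^-2].

Left side: [I]
Right side: [I]

Both sides have the same dimensions, so the equation is dimensionally consistent.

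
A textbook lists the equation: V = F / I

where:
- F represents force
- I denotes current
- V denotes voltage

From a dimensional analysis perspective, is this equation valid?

No

F (force) has dimensions [L M T^-2].
I (current) has dimensions [I].
V (voltage) has dimensions [I^-1 L^2 M T^-3].

Left side: [I^-1 L^2 M T^-3]
Right side: [I^-1 L M T^-2]

The two sides have different dimensions, so the equation is NOT dimensionally consistent.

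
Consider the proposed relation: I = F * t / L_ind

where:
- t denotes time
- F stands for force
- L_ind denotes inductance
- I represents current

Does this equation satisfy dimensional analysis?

No

t (time) has dimensions [T].
F (force) has dimensions [L M T^-2].
L_ind (inductance) has dimensions [I^-2 L^2 M T^-2].
I (current) has dimensions [I].

Left side: [I]
Right side: [I^2 L^-1 T]

The two sides have different dimensions, so the equation is NOT dimensionally consistent.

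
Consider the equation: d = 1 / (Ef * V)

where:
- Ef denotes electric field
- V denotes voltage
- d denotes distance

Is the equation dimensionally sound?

No

Ef (electric field) has dimensions [I^-1 L M T^-3].
V (voltage) has dimensions [I^-1 L^2 M T^-3].
d (distance) has dimensions [L].

Left side: [L]
Right side: [I^2 L^-3 M^-2 T^6]

The two sides have different dimensions, so the equation is NOT dimensionally consistent.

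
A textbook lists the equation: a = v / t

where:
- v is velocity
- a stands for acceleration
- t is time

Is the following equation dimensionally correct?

Yes

v (velocity) has dimensions [L T^-1].
a (acceleration) has dimensions [L T^-2].
t (time) has dimensions [T].

Left side: [L T^-2]
Right side: [L T^-2]

Both sides have the same dimensions, so the equation is dimensionally consistent.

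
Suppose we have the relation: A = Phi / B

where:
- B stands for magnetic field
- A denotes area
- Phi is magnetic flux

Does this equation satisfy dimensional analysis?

Yes

B (magnetic field) has dimensions [I^-1 M T^-2].
A (area) has dimensions [L^2].
Phi (magnetic flux) has dimensions [I^-1 L^2 M T^-2].

Left side: [L^2]
Right side: [L^2]

Both sides have the same dimensions, so the equation is dimensionally consistent.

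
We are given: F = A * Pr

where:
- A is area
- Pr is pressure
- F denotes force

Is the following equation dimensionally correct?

Yes

A (area) has dimensions [L^2].
Pr (pressure) has dimensions [L^-1 M T^-2].
F (force) has dimensions [L M T^-2].

Left side: [L M T^-2]
Right side: [L M T^-2]

Both sides have the same dimensions, so the equation is dimensionally consistent.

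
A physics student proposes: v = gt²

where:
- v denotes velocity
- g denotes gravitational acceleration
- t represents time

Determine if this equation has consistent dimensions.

No

v (velocity) has dimensions [L T^-1].
g (gravitational acceleration) has dimensions [L T^-2].
t (time) has dimensions [T].

Left side: [L T^-1]
Right side: [L]

The two sides have different dimensions, so the equation is NOT dimensionally consistent.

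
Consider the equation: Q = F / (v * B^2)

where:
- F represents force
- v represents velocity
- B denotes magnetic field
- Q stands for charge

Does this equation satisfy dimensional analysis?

No

F (force) has dimensions [L M T^-2].
v (velocity) has dimensions [L T^-1].
B (magnetic field) has dimensions [I^-1 M T^-2].
Q (charge) has dimensions [I T].

Left side: [I T]
Right side: [I^2 M^-1 T^3]

The two sides have different dimensions, so the equation is NOT dimensionally consistent.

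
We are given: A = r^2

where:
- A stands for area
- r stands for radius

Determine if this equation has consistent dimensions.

Yes

A (area) has dimensions [L^2].
r (radius) has dimensions [L].

Left side: [L^2]
Right side: [L^2]

Both sides have the same dimensions, so the equation is dimensionally consistent.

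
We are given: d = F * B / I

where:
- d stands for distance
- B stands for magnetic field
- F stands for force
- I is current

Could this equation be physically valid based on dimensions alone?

No

d (distance) has dimensions [L].
B (magnetic field) has dimensions [I^-1 M T^-2].
F (force) has dimensions [L M T^-2].
I (current) has dimensions [I].

Left side: [L]
Right side: [I^-2 L M^2 T^-4]

The two sides have different dimensions, so the equation is NOT dimensionally consistent.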